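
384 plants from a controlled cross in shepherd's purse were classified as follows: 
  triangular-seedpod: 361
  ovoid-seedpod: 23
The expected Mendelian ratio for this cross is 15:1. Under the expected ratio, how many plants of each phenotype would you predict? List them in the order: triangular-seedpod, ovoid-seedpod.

Expected counts for N = 384 under a 15:1 ratio (total parts = 16):
  triangular-seedpod: 384 × 15/16 = 360
  ovoid-seedpod: 384 × 1/16 = 24

360, 24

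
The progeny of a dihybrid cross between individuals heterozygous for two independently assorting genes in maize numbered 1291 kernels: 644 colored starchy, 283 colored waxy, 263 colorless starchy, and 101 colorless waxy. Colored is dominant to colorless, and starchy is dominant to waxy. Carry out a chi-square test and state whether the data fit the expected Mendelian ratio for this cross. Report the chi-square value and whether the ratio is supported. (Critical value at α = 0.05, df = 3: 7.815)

A dihybrid F₂ with independent assortment and complete dominance at both loci gives a 9:3:3:1 phenotypic ratio.
Under the 9:3:3:1 hypothesis (Σ ratio = 16, N = 1291):
  colored starchy: 1291 × 9/16 = 726.1875
  colored waxy: 1291 × 3/16 = 242.0625
  colorless starchy: 1291 × 3/16 = 242.0625
  colorless waxy: 1291 × 1/16 = 80.6875
χ² = Σ (O − E)² / E
  colored starchy: (644 − 726.1875)² / 726.1875 = 9.3017
  colored waxy: (283 − 242.0625)² / 242.0625 = 6.9233
  colorless starchy: (263 − 242.0625)² / 242.0625 = 1.8110
  colorless waxy: (101 − 80.6875)² / 80.6875 = 5.1135
χ² = 9.3017 + 6.9233 + 1.8110 + 5.1135 = 23.1495 ≈ 23.150
Degrees of freedom = 4 − 1 = 3; critical value at α = 0.05 is 7.815.
Since 23.150 > 7.815, we reject the null hypothesis — the data do not fit the 9:3:3:1 ratio.

23.150; not consistent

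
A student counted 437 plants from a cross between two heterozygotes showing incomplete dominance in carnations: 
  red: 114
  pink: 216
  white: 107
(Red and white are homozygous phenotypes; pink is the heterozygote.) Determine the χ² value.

0.281

With incomplete dominance, a heterozygote × heterozygote cross gives a 1:2:1 phenotypic ratio.
Total ratio parts = 4. Expected numbers out of 437:
  red: 437 × 1/4 = 109.25
  pink: 437 × 2/4 = 218.5
  white: 437 × 1/4 = 109.25
χ² = Σ (O − E)² / E
  red: (114 − 109.25)² / 109.25 = 0.2065
  pink: (216 − 218.5)² / 218.5 = 0.0286
  white: (107 − 109.25)² / 109.25 = 0.0463
χ² = 0.2065 + 0.0286 + 0.0463 = 0.2814 ≈ 0.281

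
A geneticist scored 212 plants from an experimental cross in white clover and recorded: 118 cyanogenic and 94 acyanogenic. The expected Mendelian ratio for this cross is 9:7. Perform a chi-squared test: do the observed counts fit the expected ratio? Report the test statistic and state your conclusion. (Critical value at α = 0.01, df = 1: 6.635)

0.030; consistent

Under the 9:7 hypothesis (Σ ratio = 16, N = 212):
  cyanogenic: 212 × 9/16 = 119.25
  acyanogenic: 212 × 7/16 = 92.75
χ² = Σ (O − E)² / E
  cyanogenic: (118 − 119.25)² / 119.25 = 0.0131
  acyanogenic: (94 − 92.75)² / 92.75 = 0.0168
χ² = 0.0131 + 0.0168 = 0.0299 ≈ 0.030
Degrees of freedom = 2 − 1 = 1; critical value at α = 0.01 is 6.635.
Since 0.030 < 6.635, we fail to reject the null hypothesis — the data are consistent with the 9:7 ratio.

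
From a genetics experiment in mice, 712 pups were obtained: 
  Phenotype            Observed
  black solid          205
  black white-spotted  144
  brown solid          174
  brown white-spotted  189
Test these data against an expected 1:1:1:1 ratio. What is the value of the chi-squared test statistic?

11.360

Expected counts for N = 712 under a 1:1:1:1 ratio (total parts = 4):
  black solid: 712 × 1/4 = 178
  black white-spotted: 712 × 1/4 = 178
  brown solid: 712 × 1/4 = 178
  brown white-spotted: 712 × 1/4 = 178
χ² = Σ (O − E)² / E
  black solid: (205 − 178)² / 178 = 4.0955
  black white-spotted: (144 − 178)² / 178 = 6.4944
  brown solid: (174 − 178)² / 178 = 0.0899
  brown white-spotted: (189 − 178)² / 178 = 0.6798
χ² = 4.0955 + 6.4944 + 0.0899 + 0.6798 = 11.3596 ≈ 11.360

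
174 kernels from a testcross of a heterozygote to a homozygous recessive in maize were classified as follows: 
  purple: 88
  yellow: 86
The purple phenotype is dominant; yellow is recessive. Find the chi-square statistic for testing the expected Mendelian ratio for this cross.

A testcross of a heterozygote (Aa × aa) gives a 1:1 phenotypic ratio.
Under the 1:1 hypothesis (Σ ratio = 2, N = 174):
  purple: 174 × 1/2 = 87
  yellow: 174 × 1/2 = 87
χ² = Σ (O − E)² / E
  purple: (88 − 87)² / 87 = 0.0115
  yellow: (86 − 87)² / 87 = 0.0115
χ² = 0.0115 + 0.0115 = 0.023

0.023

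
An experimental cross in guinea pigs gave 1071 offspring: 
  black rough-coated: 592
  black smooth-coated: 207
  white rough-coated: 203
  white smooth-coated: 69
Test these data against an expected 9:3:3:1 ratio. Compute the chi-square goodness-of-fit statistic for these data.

0.459

The 9:3:3:1 ratio has 16 parts, so with N = 1071 the expected counts are:
  black rough-coated: 1071 × 9/16 = 602.4375
  black smooth-coated: 1071 × 3/16 = 200.8125
  white rough-coated: 1071 × 3/16 = 200.8125
  white smooth-coated: 1071 × 1/16 = 66.9375
χ² = Σ (O − E)² / E
  black rough-coated: (592 − 602.4375)² / 602.4375 = 0.1808
  black smooth-coated: (207 − 200.8125)² / 200.8125 = 0.1907
  white rough-coated: (203 − 200.8125)² / 200.8125 = 0.0238
  white smooth-coated: (69 − 66.9375)² / 66.9375 = 0.0636
χ² = 0.1808 + 0.1907 + 0.0238 + 0.0636 = 0.4589 ≈ 0.459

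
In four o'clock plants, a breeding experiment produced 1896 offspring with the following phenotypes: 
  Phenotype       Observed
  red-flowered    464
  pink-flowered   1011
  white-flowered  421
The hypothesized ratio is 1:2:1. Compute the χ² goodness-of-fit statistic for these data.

Under the 1:2:1 hypothesis (Σ ratio = 4, N = 1896):
  red-flowered: 1896 × 1/4 = 474
  pink-flowered: 1896 × 2/4 = 948
  white-flowered: 1896 × 1/4 = 474
χ² = Σ (O − E)² / E
  red-flowered: (464 − 474)² / 474 = 0.2110
  pink-flowered: (1011 − 948)² / 948 = 4.1867
  white-flowered: (421 − 474)² / 474 = 5.9262
χ² = 0.2110 + 4.1867 + 5.9262 = 10.3239 ≈ 10.324

10.324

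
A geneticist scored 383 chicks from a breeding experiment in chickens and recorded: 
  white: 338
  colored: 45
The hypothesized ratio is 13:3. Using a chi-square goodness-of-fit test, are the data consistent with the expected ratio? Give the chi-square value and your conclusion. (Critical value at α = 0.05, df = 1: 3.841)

12.321; not consistent

The 13:3 ratio has 16 parts, so with N = 383 the expected counts are:
  white: 383 × 13/16 = 311.1875
  colored: 383 × 3/16 = 71.8125
χ² = Σ (O − E)² / E
  white: (338 − 311.1875)² / 311.1875 = 2.3102
  colored: (45 − 71.8125)² / 71.8125 = 10.0109
χ² = 2.3102 + 10.0109 = 12.3211 ≈ 12.321
Degrees of freedom = 2 − 1 = 1; critical value at α = 0.05 is 3.841.
Since 12.321 > 3.841, we reject the null hypothesis — the data do not fit the 13:3 ratio.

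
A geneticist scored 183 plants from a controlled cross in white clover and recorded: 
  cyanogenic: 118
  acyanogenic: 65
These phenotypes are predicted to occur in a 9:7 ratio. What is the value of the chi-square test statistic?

5.038

Total ratio parts = 16. Expected numbers out of 183:
  cyanogenic: 183 × 9/16 = 102.9375
  acyanogenic: 183 × 7/16 = 80.0625
χ² = Σ (O − E)² / E
  cyanogenic: (118 − 102.9375)² / 102.9375 = 2.2040
  acyanogenic: (65 − 80.0625)² / 80.0625 = 2.8338
χ² = 2.2040 + 2.8338 = 5.0378 ≈ 5.038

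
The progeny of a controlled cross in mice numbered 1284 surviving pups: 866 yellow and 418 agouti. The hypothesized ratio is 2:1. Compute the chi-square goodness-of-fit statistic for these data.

The 2:1 ratio has 3 parts, so with N = 1284 the expected counts are:
  yellow: 1284 × 2/3 = 856
  agouti: 1284 × 1/3 = 428
χ² = Σ (O − E)² / E
  yellow: (866 − 856)² / 856 = 0.1168
  agouti: (418 − 428)² / 428 = 0.2336
χ² = 0.1168 + 0.2336 = 0.3504 ≈ 0.350

0.350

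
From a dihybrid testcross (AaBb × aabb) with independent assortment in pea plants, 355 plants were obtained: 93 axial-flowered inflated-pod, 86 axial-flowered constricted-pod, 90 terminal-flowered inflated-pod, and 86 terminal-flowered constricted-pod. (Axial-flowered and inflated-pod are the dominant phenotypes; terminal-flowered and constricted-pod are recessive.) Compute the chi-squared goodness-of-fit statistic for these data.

0.392

A dihybrid testcross with independent assortment gives a 1:1:1:1 ratio.
Total ratio parts = 4. Expected numbers out of 355:
  axial-flowered inflated-pod: 355 × 1/4 = 88.75
  axial-flowered constricted-pod: 355 × 1/4 = 88.75
  terminal-flowered inflated-pod: 355 × 1/4 = 88.75
  terminal-flowered constricted-pod: 355 × 1/4 = 88.75
χ² = Σ (O − E)² / E
  axial-flowered inflated-pod: (93 − 88.75)² / 88.75 = 0.2035
  axial-flowered constricted-pod: (86 − 88.75)² / 88.75 = 0.0852
  terminal-flowered inflated-pod: (90 − 88.75)² / 88.75 = 0.0176
  terminal-flowered constricted-pod: (86 − 88.75)² / 88.75 = 0.0852
χ² = 0.2035 + 0.0852 + 0.0176 + 0.0852 = 0.3915 ≈ 0.392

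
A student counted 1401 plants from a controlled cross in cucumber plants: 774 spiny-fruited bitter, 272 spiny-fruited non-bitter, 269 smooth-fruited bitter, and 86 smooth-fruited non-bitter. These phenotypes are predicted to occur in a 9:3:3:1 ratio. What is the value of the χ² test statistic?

0.761

Expected counts for N = 1401 under a 9:3:3:1 ratio (total parts = 16):
  spiny-fruited bitter: 1401 × 9/16 = 788.0625
  spiny-fruited non-bitter: 1401 × 3/16 = 262.6875
  smooth-fruited bitter: 1401 × 3/16 = 262.6875
  smooth-fruited non-bitter: 1401 × 1/16 = 87.5625
χ² = Σ (O − E)² / E
  spiny-fruited bitter: (774 − 788.0625)² / 788.0625 = 0.2509
  spiny-fruited non-bitter: (272 − 262.6875)² / 262.6875 = 0.3301
  smooth-fruited bitter: (269 − 262.6875)² / 262.6875 = 0.1517
  smooth-fruited non-bitter: (86 − 87.5625)² / 87.5625 = 0.0279
χ² = 0.2509 + 0.3301 + 0.1517 + 0.0279 = 0.7606 ≈ 0.761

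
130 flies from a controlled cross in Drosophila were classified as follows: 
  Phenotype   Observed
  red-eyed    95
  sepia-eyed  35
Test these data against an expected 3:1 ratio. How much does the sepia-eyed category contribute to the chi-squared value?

Total ratio parts = 4. Expected numbers out of 130:
  red-eyed: 130 × 3/4 = 97.5
  sepia-eyed: 130 × 1/4 = 32.5
Contribution of sepia-eyed: (35 − 32.5)² / 32.5 = 0.1923

0.192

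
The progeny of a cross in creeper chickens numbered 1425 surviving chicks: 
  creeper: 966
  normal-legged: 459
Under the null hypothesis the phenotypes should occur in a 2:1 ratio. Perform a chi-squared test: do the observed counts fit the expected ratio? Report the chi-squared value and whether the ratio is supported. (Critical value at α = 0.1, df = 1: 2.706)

0.808; consistent

Under the 2:1 hypothesis (Σ ratio = 3, N = 1425):
  creeper: 1425 × 2/3 = 950
  normal-legged: 1425 × 1/3 = 475
χ² = Σ (O − E)² / E
  creeper: (966 − 950)² / 950 = 0.2695
  normal-legged: (459 − 475)² / 475 = 0.5389
χ² = 0.2695 + 0.5389 = 0.8084 ≈ 0.808
Degrees of freedom = 2 − 1 = 1; critical value at α = 0.1 is 2.706.
Since 0.808 < 2.706, we fail to reject the null hypothesis — the data are consistent with the 2:1 ratio.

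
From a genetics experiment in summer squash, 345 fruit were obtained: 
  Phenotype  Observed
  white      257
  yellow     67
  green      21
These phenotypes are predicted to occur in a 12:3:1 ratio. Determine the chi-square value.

Expected counts for N = 345 under a 12:3:1 ratio (total parts = 16):
  white: 345 × 12/16 = 258.75
  yellow: 345 × 3/16 = 64.6875
  green: 345 × 1/16 = 21.5625
χ² = Σ (O − E)² / E
  white: (257 − 258.75)² / 258.75 = 0.0118
  yellow: (67 − 64.6875)² / 64.6875 = 0.0827
  green: (21 − 21.5625)² / 21.5625 = 0.0147
χ² = 0.0118 + 0.0827 + 0.0147 = 0.1092 ≈ 0.109

0.109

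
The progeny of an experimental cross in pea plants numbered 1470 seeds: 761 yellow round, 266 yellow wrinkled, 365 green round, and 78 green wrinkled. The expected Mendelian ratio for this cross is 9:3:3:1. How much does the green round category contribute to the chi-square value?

28.981

The 9:3:3:1 ratio has 16 parts, so with N = 1470 the expected counts are:
  yellow round: 1470 × 9/16 = 826.875
  yellow wrinkled: 1470 × 3/16 = 275.625
  green round: 1470 × 3/16 = 275.625
  green wrinkled: 1470 × 1/16 = 91.875
Contribution of green round: (365 − 275.625)² / 275.625 = 28.9810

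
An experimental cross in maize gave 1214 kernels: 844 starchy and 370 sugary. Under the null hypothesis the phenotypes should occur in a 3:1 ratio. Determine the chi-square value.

19.428

Under the 3:1 hypothesis (Σ ratio = 4, N = 1214):
  starchy: 1214 × 3/4 = 910.5
  sugary: 1214 × 1/4 = 303.5
χ² = Σ (O − E)² / E
  starchy: (844 − 910.5)² / 910.5 = 4.8569
  sugary: (370 − 303.5)² / 303.5 = 14.5708
χ² = 4.8569 + 14.5708 = 19.4277 ≈ 19.428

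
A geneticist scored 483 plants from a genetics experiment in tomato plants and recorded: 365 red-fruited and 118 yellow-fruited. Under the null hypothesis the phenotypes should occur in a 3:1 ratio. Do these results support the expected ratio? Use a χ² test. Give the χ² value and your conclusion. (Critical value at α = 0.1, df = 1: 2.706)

The 3:1 ratio has 4 parts, so with N = 483 the expected counts are:
  red-fruited: 483 × 3/4 = 362.25
  yellow-fruited: 483 × 1/4 = 120.75
χ² = Σ (O − E)² / E
  red-fruited: (365 − 362.25)² / 362.25 = 0.0209
  yellow-fruited: (118 − 120.75)² / 120.75 = 0.0626
χ² = 0.0209 + 0.0626 = 0.0835 ≈ 0.084
Degrees of freedom = 2 − 1 = 1; critical value at α = 0.1 is 2.706.
Since 0.084 < 2.706, we fail to reject the null hypothesis — the data are consistent with the 3:1 ratio.

0.084; consistent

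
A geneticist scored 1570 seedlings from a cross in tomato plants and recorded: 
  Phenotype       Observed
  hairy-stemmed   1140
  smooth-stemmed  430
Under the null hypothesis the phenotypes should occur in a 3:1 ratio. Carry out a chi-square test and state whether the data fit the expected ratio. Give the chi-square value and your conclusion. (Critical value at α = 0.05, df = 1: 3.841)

4.777; not consistent

The 3:1 ratio has 4 parts, so with N = 1570 the expected counts are:
  hairy-stemmed: 1570 × 3/4 = 1177.5
  smooth-stemmed: 1570 × 1/4 = 392.5
χ² = Σ (O − E)² / E
  hairy-stemmed: (1140 − 1177.5)² / 1177.5 = 1.1943
  smooth-stemmed: (430 − 392.5)² / 392.5 = 3.5828
χ² = 1.1943 + 3.5828 = 4.7771 ≈ 4.777
Degrees of freedom = 2 − 1 = 1; critical value at α = 0.05 is 3.841.
Since 4.777 > 3.841, we reject the null hypothesis — the data do not fit the 3:1 ratio.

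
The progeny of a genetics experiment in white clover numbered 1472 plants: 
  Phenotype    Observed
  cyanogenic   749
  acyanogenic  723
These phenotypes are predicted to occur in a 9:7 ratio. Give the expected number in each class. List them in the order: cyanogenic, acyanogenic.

828, 644

Total ratio parts = 16. Expected numbers out of 1472:
  cyanogenic: 1472 × 9/16 = 828
  acyanogenic: 1472 × 7/16 = 644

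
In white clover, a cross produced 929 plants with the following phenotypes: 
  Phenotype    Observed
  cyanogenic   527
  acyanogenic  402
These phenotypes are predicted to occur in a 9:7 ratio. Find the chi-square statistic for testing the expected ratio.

0.086

The 9:7 ratio has 16 parts, so with N = 929 the expected counts are:
  cyanogenic: 929 × 9/16 = 522.5625
  acyanogenic: 929 × 7/16 = 406.4375
χ² = Σ (O − E)² / E
  cyanogenic: (527 − 522.5625)² / 522.5625 = 0.0377
  acyanogenic: (402 − 406.4375)² / 406.4375 = 0.0484
χ² = 0.0377 + 0.0484 = 0.0861 ≈ 0.086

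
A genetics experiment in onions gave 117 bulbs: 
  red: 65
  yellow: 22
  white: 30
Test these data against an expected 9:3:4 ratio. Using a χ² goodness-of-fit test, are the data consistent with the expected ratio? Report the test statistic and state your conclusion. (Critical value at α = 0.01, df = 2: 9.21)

0.029; consistent

The 9:3:4 ratio has 16 parts, so with N = 117 the expected counts are:
  red: 117 × 9/16 = 65.8125
  yellow: 117 × 3/16 = 21.9375
  white: 117 × 4/16 = 29.25
χ² = Σ (O − E)² / E
  red: (65 − 65.8125)² / 65.8125 = 0.0100
  yellow: (22 − 21.9375)² / 21.9375 = 0.0002
  white: (30 − 29.25)² / 29.25 = 0.0192
χ² = 0.0100 + 0.0002 + 0.0192 = 0.0294 ≈ 0.029
Degrees of freedom = 3 − 1 = 2; critical value at α = 0.01 is 9.21.
Since 0.029 < 9.21, we fail to reject the null hypothesis — the data are consistent with the 9:3:4 ratio.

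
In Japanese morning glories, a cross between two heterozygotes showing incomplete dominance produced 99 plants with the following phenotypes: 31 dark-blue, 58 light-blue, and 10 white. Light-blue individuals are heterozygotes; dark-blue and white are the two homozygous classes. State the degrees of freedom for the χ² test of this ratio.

2

With incomplete dominance, a heterozygote × heterozygote cross gives a 1:2:1 phenotypic ratio.
A goodness-of-fit test with 3 phenotype classes has df = 3 − 1 = 2.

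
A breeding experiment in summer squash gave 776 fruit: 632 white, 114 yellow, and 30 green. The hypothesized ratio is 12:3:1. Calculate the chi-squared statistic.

18.172

Expected counts for N = 776 under a 12:3:1 ratio (total parts = 16):
  white: 776 × 12/16 = 582
  yellow: 776 × 3/16 = 145.5
  green: 776 × 1/16 = 48.5
χ² = Σ (O − E)² / E
  white: (632 − 582)² / 582 = 4.2955
  yellow: (114 − 145.5)² / 145.5 = 6.8196
  green: (30 − 48.5)² / 48.5 = 7.0567
χ² = 4.2955 + 6.8196 + 7.0567 = 18.1718 ≈ 18.172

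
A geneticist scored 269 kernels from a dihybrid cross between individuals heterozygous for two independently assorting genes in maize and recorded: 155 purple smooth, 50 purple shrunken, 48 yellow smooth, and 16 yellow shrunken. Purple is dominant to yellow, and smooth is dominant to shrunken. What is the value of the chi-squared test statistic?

0.251

A dihybrid F₂ with independent assortment and complete dominance at both loci gives a 9:3:3:1 phenotypic ratio.
Total ratio parts = 16. Expected numbers out of 269:
  purple smooth: 269 × 9/16 = 151.3125
  purple shrunken: 269 × 3/16 = 50.4375
  yellow smooth: 269 × 3/16 = 50.4375
  yellow shrunken: 269 × 1/16 = 16.8125
χ² = Σ (O − E)² / E
  purple smooth: (155 − 151.3125)² / 151.3125 = 0.0899
  purple shrunken: (50 − 50.4375)² / 50.4375 = 0.0038
  yellow smooth: (48 − 50.4375)² / 50.4375 = 0.1178
  yellow shrunken: (16 − 16.8125)² / 16.8125 = 0.0393
χ² = 0.0899 + 0.0038 + 0.1178 + 0.0393 = 0.2508 ≈ 0.251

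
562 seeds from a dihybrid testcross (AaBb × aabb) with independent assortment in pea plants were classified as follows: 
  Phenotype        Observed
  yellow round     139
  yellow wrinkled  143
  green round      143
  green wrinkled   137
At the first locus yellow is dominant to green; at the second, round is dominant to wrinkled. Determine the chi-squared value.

0.192

A dihybrid testcross with independent assortment gives a 1:1:1:1 ratio.
Under the 1:1:1:1 hypothesis (Σ ratio = 4, N = 562):
  yellow round: 562 × 1/4 = 140.5
  yellow wrinkled: 562 × 1/4 = 140.5
  green round: 562 × 1/4 = 140.5
  green wrinkled: 562 × 1/4 = 140.5
χ² = Σ (O − E)² / E
  yellow round: (139 − 140.5)² / 140.5 = 0.0160
  yellow wrinkled: (143 − 140.5)² / 140.5 = 0.0445
  green round: (143 − 140.5)² / 140.5 = 0.0445
  green wrinkled: (137 − 140.5)² / 140.5 = 0.0872
χ² = 0.0160 + 0.0445 + 0.0445 + 0.0872 = 0.1922 ≈ 0.192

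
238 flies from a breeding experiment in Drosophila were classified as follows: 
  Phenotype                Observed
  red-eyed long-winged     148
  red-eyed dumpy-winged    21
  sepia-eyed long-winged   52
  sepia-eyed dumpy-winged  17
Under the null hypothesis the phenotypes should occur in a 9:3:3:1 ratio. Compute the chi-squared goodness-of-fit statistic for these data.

The 9:3:3:1 ratio has 16 parts, so with N = 238 the expected counts are:
  red-eyed long-winged: 238 × 9/16 = 133.875
  red-eyed dumpy-winged: 238 × 3/16 = 44.625
  sepia-eyed long-winged: 238 × 3/16 = 44.625
  sepia-eyed dumpy-winged: 238 × 1/16 = 14.875
χ² = Σ (O − E)² / E
  red-eyed long-winged: (148 − 133.875)² / 133.875 = 1.4903
  red-eyed dumpy-winged: (21 − 44.625)² / 44.625 = 12.5074
  sepia-eyed long-winged: (52 − 44.625)² / 44.625 = 1.2188
  sepia-eyed dumpy-winged: (17 − 14.875)² / 14.875 = 0.3036
χ² = 1.4903 + 12.5074 + 1.2188 + 0.3036 = 15.5201 ≈ 15.520

15.520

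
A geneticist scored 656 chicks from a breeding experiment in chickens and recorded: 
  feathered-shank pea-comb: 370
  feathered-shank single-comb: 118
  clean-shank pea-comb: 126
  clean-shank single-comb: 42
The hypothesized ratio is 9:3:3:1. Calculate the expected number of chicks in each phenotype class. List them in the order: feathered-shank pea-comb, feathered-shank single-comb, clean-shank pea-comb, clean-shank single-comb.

The 9:3:3:1 ratio has 16 parts, so with N = 656 the expected counts are:
  feathered-shank pea-comb: 656 × 9/16 = 369
  feathered-shank single-comb: 656 × 3/16 = 123
  clean-shank pea-comb: 656 × 3/16 = 123
  clean-shank single-comb: 656 × 1/16 = 41

369, 123, 123, 41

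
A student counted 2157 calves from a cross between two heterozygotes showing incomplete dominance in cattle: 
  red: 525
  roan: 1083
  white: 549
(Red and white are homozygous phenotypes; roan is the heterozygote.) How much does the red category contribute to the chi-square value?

0.377

With incomplete dominance, a heterozygote × heterozygote cross gives a 1:2:1 phenotypic ratio.
Expected counts for N = 2157 under a 1:2:1 ratio (total parts = 4):
  red: 2157 × 1/4 = 539.25
  roan: 2157 × 2/4 = 1078.5
  white: 2157 × 1/4 = 539.25
Contribution of red: (525 − 539.25)² / 539.25 = 0.3766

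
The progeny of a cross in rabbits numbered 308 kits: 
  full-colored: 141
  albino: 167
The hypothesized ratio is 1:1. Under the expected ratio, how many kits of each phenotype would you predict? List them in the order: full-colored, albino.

Under the 1:1 hypothesis (Σ ratio = 2, N = 308):
  full-colored: 308 × 1/2 = 154
  albino: 308 × 1/2 = 154

154, 154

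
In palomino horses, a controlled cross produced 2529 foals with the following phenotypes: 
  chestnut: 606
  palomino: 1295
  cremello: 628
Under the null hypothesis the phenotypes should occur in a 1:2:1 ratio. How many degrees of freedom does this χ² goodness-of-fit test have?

A goodness-of-fit test with 3 phenotype classes has df = 3 − 1 = 2.

2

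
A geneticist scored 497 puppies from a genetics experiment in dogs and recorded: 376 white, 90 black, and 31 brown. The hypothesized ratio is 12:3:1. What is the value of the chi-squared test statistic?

0.137

Under the 12:3:1 hypothesis (Σ ratio = 16, N = 497):
  white: 497 × 12/16 = 372.75
  black: 497 × 3/16 = 93.1875
  brown: 497 × 1/16 = 31.0625
χ² = Σ (O − E)² / E
  white: (376 − 372.75)² / 372.75 = 0.0283
  black: (90 − 93.1875)² / 93.1875 = 0.1090
  brown: (31 − 31.0625)² / 31.0625 = 0.0001
χ² = 0.0283 + 0.1090 + 0.0001 = 0.1374 ≈ 0.137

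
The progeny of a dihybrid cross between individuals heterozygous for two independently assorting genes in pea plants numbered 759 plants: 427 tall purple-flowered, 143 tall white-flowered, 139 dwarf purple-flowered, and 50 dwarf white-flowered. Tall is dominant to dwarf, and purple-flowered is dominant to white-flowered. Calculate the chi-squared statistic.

A dihybrid F₂ with independent assortment and complete dominance at both loci gives a 9:3:3:1 phenotypic ratio.
Total ratio parts = 16. Expected numbers out of 759:
  tall purple-flowered: 759 × 9/16 = 426.9375
  tall white-flowered: 759 × 3/16 = 142.3125
  dwarf purple-flowered: 759 × 3/16 = 142.3125
  dwarf white-flowered: 759 × 1/16 = 47.4375
χ² = Σ (O − E)² / E
  tall purple-flowered: (427 − 426.9375)² / 426.9375 = 0.0000
  tall white-flowered: (143 − 142.3125)² / 142.3125 = 0.0033
  dwarf purple-flowered: (139 − 142.3125)² / 142.3125 = 0.0771
  dwarf white-flowered: (50 − 47.4375)² / 47.4375 = 0.1384
χ² = 0.0000 + 0.0033 + 0.0771 + 0.1384 = 0.2188 ≈ 0.219

0.219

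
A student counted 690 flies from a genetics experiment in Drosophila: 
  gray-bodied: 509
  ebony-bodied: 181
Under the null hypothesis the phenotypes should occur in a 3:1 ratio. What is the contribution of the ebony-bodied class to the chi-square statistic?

0.419

Under the 3:1 hypothesis (Σ ratio = 4, N = 690):
  gray-bodied: 690 × 3/4 = 517.5
  ebony-bodied: 690 × 1/4 = 172.5
Contribution of ebony-bodied: (181 − 172.5)² / 172.5 = 0.4188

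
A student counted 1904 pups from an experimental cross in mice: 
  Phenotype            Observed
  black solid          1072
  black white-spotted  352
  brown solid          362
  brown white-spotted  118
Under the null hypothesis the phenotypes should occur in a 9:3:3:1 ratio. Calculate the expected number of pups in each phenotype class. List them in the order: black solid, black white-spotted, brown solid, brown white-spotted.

Total ratio parts = 16. Expected numbers out of 1904:
  black solid: 1904 × 9/16 = 1071
  black white-spotted: 1904 × 3/16 = 357
  brown solid: 1904 × 3/16 = 357
  brown white-spotted: 1904 × 1/16 = 119

1071, 357, 357, 119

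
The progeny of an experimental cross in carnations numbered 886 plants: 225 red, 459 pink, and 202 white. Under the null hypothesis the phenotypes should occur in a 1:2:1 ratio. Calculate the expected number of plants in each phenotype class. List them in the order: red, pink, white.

221.5, 443, 221.5

Under the 1:2:1 hypothesis (Σ ratio = 4, N = 886):
  red: 886 × 1/4 = 221.5
  pink: 886 × 2/4 = 443
  white: 886 × 1/4 = 221.5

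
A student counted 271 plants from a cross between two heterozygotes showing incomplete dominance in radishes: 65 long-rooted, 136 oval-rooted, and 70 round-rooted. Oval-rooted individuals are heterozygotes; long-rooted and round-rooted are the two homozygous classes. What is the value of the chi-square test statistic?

0.188

With incomplete dominance, a heterozygote × heterozygote cross gives a 1:2:1 phenotypic ratio.
The 1:2:1 ratio has 4 parts, so with N = 271 the expected counts are:
  long-rooted: 271 × 1/4 = 67.75
  oval-rooted: 271 × 2/4 = 135.5
  round-rooted: 271 × 1/4 = 67.75
χ² = Σ (O − E)² / E
  long-rooted: (65 − 67.75)² / 67.75 = 0.1116
  oval-rooted: (136 − 135.5)² / 135.5 = 0.0018
  round-rooted: (70 − 67.75)² / 67.75 = 0.0747
χ² = 0.1116 + 0.0018 + 0.0747 = 0.1881 ≈ 0.188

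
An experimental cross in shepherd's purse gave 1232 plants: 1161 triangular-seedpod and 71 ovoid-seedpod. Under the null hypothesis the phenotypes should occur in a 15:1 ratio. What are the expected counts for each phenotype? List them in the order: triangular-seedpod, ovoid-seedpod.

1155, 77

Expected counts for N = 1232 under a 15:1 ratio (total parts = 16):
  triangular-seedpod: 1232 × 15/16 = 1155
  ovoid-seedpod: 1232 × 1/16 = 77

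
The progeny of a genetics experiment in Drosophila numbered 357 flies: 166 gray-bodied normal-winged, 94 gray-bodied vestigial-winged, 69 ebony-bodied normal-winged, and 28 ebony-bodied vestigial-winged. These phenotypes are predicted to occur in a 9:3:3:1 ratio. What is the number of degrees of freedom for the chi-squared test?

3

A goodness-of-fit test with 4 phenotype classes has df = 4 − 1 = 3.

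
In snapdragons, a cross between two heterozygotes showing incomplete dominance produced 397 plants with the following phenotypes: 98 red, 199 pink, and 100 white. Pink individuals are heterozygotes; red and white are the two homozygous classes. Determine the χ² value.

With incomplete dominance, a heterozygote × heterozygote cross gives a 1:2:1 phenotypic ratio.
Under the 1:2:1 hypothesis (Σ ratio = 4, N = 397):
  red: 397 × 1/4 = 99.25
  pink: 397 × 2/4 = 198.5
  white: 397 × 1/4 = 99.25
χ² = Σ (O − E)² / E
  red: (98 − 99.25)² / 99.25 = 0.0157
  pink: (199 − 198.5)² / 198.5 = 0.0013
  white: (100 − 99.25)² / 99.25 = 0.0057
χ² = 0.0157 + 0.0013 + 0.0057 = 0.0227 ≈ 0.023

0.023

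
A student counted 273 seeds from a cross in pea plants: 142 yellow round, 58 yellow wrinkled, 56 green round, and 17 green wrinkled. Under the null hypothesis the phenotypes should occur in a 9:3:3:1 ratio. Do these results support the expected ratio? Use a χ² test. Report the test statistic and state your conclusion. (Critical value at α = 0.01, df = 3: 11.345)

Total ratio parts = 16. Expected numbers out of 273:
  yellow round: 273 × 9/16 = 153.5625
  yellow wrinkled: 273 × 3/16 = 51.1875
  green round: 273 × 3/16 = 51.1875
  green wrinkled: 273 × 1/16 = 17.0625
χ² = Σ (O − E)² / E
  yellow round: (142 − 153.5625)² / 153.5625 = 0.8706
  yellow wrinkled: (58 − 51.1875)² / 51.1875 = 0.9067
  green round: (56 − 51.1875)² / 51.1875 = 0.4525
  green wrinkled: (17 − 17.0625)² / 17.0625 = 0.0002
χ² = 0.8706 + 0.9067 + 0.4525 + 0.0002 = 2.230
Degrees of freedom = 4 − 1 = 3; critical value at α = 0.01 is 11.345.
Since 2.230 < 11.345, we fail to reject the null hypothesis — the data are consistent with the 9:3:3:1 ratio.

2.230; consistent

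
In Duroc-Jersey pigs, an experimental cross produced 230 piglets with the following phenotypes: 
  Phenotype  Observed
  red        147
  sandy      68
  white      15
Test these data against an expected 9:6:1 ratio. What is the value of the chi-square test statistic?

6.290

Under the 9:6:1 hypothesis (Σ ratio = 16, N = 230):
  red: 230 × 9/16 = 129.375
  sandy: 230 × 6/16 = 86.25
  white: 230 × 1/16 = 14.375
χ² = Σ (O − E)² / E
  red: (147 − 129.375)² / 129.375 = 2.4011
  sandy: (68 − 86.25)² / 86.25 = 3.8616
  white: (15 − 14.375)² / 14.375 = 0.0272
χ² = 2.4011 + 3.8616 + 0.0272 = 6.2899 ≈ 6.290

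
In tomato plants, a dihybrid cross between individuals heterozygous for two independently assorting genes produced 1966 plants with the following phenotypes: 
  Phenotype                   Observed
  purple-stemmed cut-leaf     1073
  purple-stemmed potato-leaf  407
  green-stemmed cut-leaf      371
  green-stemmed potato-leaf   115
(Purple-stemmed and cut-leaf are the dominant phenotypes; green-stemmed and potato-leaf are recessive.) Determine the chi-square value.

A dihybrid F₂ with independent assortment and complete dominance at both loci gives a 9:3:3:1 phenotypic ratio.
The 9:3:3:1 ratio has 16 parts, so with N = 1966 the expected counts are:
  purple-stemmed cut-leaf: 1966 × 9/16 = 1105.875
  purple-stemmed potato-leaf: 1966 × 3/16 = 368.625
  green-stemmed cut-leaf: 1966 × 3/16 = 368.625
  green-stemmed potato-leaf: 1966 × 1/16 = 122.875
χ² = Σ (O − E)² / E
  purple-stemmed cut-leaf: (1073 − 1105.875)² / 1105.875 = 0.9773
  purple-stemmed potato-leaf: (407 − 368.625)² / 368.625 = 3.9950
  green-stemmed cut-leaf: (371 − 368.625)² / 368.625 = 0.0153
  green-stemmed potato-leaf: (115 − 122.875)² / 122.875 = 0.5047
χ² = 0.9773 + 3.9950 + 0.0153 + 0.5047 = 5.4923 ≈ 5.492

5.492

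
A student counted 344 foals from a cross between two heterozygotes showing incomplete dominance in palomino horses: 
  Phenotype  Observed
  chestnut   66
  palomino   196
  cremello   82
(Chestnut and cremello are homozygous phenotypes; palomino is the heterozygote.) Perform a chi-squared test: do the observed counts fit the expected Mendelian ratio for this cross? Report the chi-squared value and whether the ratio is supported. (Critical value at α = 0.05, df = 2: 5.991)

8.186; not consistent

With incomplete dominance, a heterozygote × heterozygote cross gives a 1:2:1 phenotypic ratio.
Under the 1:2:1 hypothesis (Σ ratio = 4, N = 344):
  chestnut: 344 × 1/4 = 86
  palomino: 344 × 2/4 = 172
  cremello: 344 × 1/4 = 86
χ² = Σ (O − E)² / E
  chestnut: (66 − 86)² / 86 = 4.6512
  palomino: (196 − 172)² / 172 = 3.3488
  cremello: (82 − 86)² / 86 = 0.1860
χ² = 4.6512 + 3.3488 + 0.1860 = 8.186
Degrees of freedom = 3 − 1 = 2; critical value at α = 0.05 is 5.991.
Since 8.186 > 5.991, we reject the null hypothesis — the data do not fit the 1:2:1 ratio.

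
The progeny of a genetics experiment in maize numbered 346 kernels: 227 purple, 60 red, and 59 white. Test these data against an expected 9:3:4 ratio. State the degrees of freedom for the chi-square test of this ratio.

A goodness-of-fit test with 3 phenotype classes has df = 3 − 1 = 2.

2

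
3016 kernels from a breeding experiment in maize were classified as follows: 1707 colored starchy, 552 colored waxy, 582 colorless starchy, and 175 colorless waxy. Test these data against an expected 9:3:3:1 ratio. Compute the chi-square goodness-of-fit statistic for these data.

Under the 9:3:3:1 hypothesis (Σ ratio = 16, N = 3016):
  colored starchy: 3016 × 9/16 = 1696.5
  colored waxy: 3016 × 3/16 = 565.5
  colorless starchy: 3016 × 3/16 = 565.5
  colorless waxy: 3016 × 1/16 = 188.5
χ² = Σ (O − E)² / E
  colored starchy: (1707 − 1696.5)² / 1696.5 = 0.0650
  colored waxy: (552 − 565.5)² / 565.5 = 0.3223
  colorless starchy: (582 − 565.5)² / 565.5 = 0.4814
  colorless waxy: (175 − 188.5)² / 188.5 = 0.9668
χ² = 0.0650 + 0.3223 + 0.4814 + 0.9668 = 1.8355 ≈ 1.836

1.836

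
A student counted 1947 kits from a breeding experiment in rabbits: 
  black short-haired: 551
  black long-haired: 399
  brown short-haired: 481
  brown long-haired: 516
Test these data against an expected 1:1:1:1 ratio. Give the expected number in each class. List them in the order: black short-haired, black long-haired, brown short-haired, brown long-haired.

486.75, 486.75, 486.75, 486.75

Total ratio parts = 4. Expected numbers out of 1947:
  black short-haired: 1947 × 1/4 = 486.75
  black long-haired: 1947 × 1/4 = 486.75
  brown short-haired: 1947 × 1/4 = 486.75
  brown long-haired: 1947 × 1/4 = 486.75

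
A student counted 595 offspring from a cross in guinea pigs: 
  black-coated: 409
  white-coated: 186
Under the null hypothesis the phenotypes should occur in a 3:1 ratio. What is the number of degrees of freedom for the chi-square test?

A goodness-of-fit test with 2 phenotype classes has df = 2 − 1 = 1.

1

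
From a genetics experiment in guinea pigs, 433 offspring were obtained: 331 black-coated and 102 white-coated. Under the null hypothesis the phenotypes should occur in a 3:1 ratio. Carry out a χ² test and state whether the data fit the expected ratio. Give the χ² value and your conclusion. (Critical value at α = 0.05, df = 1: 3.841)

Total ratio parts = 4. Expected numbers out of 433:
  black-coated: 433 × 3/4 = 324.75
  white-coated: 433 × 1/4 = 108.25
χ² = Σ (O − E)² / E
  black-coated: (331 − 324.75)² / 324.75 = 0.1203
  white-coated: (102 − 108.25)² / 108.25 = 0.3609
χ² = 0.1203 + 0.3609 = 0.4812 ≈ 0.481
Degrees of freedom = 2 − 1 = 1; critical value at α = 0.05 is 3.841.
Since 0.481 < 3.841, we fail to reject the null hypothesis — the data are consistent with the 3:1 ratio.

0.481; consistent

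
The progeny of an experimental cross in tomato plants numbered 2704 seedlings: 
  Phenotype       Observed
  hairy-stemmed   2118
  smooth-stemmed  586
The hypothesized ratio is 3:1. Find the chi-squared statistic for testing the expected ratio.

15.976

Expected counts for N = 2704 under a 3:1 ratio (total parts = 4):
  hairy-stemmed: 2704 × 3/4 = 2028
  smooth-stemmed: 2704 × 1/4 = 676
χ² = Σ (O − E)² / E
  hairy-stemmed: (2118 − 2028)² / 2028 = 3.9941
  smooth-stemmed: (586 − 676)² / 676 = 11.9822
χ² = 3.9941 + 11.9822 = 15.9763 ≈ 15.976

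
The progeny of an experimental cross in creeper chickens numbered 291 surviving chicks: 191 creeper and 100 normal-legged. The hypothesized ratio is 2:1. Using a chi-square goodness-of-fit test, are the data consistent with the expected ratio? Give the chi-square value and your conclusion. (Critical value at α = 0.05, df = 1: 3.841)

Total ratio parts = 3. Expected numbers out of 291:
  creeper: 291 × 2/3 = 194
  normal-legged: 291 × 1/3 = 97
χ² = Σ (O − E)² / E
  creeper: (191 − 194)² / 194 = 0.0464
  normal-legged: (100 − 97)² / 97 = 0.0928
χ² = 0.0464 + 0.0928 = 0.1392 ≈ 0.139
Degrees of freedom = 2 − 1 = 1; critical value at α = 0.05 is 3.841.
Since 0.139 < 3.841, we fail to reject the null hypothesis — the data are consistent with the 2:1 ratio.

0.139; consistent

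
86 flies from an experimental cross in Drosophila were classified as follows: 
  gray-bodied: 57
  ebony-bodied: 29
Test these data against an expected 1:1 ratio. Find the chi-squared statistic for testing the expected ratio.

9.116

The 1:1 ratio has 2 parts, so with N = 86 the expected counts are:
  gray-bodied: 86 × 1/2 = 43
  ebony-bodied: 86 × 1/2 = 43
χ² = Σ (O − E)² / E
  gray-bodied: (57 − 43)² / 43 = 4.5581
  ebony-bodied: (29 − 43)² / 43 = 4.5581
χ² = 4.5581 + 4.5581 = 9.1162 ≈ 9.116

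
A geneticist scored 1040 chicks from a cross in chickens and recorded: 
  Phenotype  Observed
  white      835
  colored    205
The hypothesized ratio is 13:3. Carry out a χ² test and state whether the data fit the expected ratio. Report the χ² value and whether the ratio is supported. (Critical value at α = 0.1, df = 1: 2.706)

Total ratio parts = 16. Expected numbers out of 1040:
  white: 1040 × 13/16 = 845
  colored: 1040 × 3/16 = 195
χ² = Σ (O − E)² / E
  white: (835 − 845)² / 845 = 0.1183
  colored: (205 − 195)² / 195 = 0.5128
χ² = 0.1183 + 0.5128 = 0.6311 ≈ 0.631
Degrees of freedom = 2 − 1 = 1; critical value at α = 0.1 is 2.706.
Since 0.631 < 2.706, we fail to reject the null hypothesis — the data are consistent with the 13:3 ratio.

0.631; consistent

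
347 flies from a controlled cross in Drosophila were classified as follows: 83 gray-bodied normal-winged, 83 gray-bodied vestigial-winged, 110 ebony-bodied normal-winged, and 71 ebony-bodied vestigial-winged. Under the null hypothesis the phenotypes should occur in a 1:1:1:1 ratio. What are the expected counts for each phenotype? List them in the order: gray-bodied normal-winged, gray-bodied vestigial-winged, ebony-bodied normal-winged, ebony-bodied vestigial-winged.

86.75, 86.75, 86.75, 86.75

Under the 1:1:1:1 hypothesis (Σ ratio = 4, N = 347):
  gray-bodied normal-winged: 347 × 1/4 = 86.75
  gray-bodied vestigial-winged: 347 × 1/4 = 86.75
  ebony-bodied normal-winged: 347 × 1/4 = 86.75
  ebony-bodied vestigial-winged: 347 × 1/4 = 86.75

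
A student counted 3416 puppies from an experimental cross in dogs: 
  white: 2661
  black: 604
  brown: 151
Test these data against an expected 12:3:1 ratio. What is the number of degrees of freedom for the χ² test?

2

A goodness-of-fit test with 3 phenotype classes has df = 3 − 1 = 2.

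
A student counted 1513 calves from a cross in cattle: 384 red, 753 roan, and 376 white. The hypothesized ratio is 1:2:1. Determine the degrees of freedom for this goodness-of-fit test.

2

A goodness-of-fit test with 3 phenotype classes has df = 3 − 1 = 2.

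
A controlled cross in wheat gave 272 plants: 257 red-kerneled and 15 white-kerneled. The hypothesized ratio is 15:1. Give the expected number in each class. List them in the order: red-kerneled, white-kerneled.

255, 17

The 15:1 ratio has 16 parts, so with N = 272 the expected counts are:
  red-kerneled: 272 × 15/16 = 255
  white-kerneled: 272 × 1/16 = 17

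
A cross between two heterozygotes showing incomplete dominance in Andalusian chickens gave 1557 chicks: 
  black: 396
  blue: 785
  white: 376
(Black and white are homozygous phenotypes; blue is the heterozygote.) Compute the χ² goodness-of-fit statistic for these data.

0.622

With incomplete dominance, a heterozygote × heterozygote cross gives a 1:2:1 phenotypic ratio.
The 1:2:1 ratio has 4 parts, so with N = 1557 the expected counts are:
  black: 1557 × 1/4 = 389.25
  blue: 1557 × 2/4 = 778.5
  white: 1557 × 1/4 = 389.25
χ² = Σ (O − E)² / E
  black: (396 − 389.25)² / 389.25 = 0.1171
  blue: (785 − 778.5)² / 778.5 = 0.0543
  white: (376 − 389.25)² / 389.25 = 0.4510
χ² = 0.1171 + 0.0543 + 0.4510 = 0.6224 ≈ 0.622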